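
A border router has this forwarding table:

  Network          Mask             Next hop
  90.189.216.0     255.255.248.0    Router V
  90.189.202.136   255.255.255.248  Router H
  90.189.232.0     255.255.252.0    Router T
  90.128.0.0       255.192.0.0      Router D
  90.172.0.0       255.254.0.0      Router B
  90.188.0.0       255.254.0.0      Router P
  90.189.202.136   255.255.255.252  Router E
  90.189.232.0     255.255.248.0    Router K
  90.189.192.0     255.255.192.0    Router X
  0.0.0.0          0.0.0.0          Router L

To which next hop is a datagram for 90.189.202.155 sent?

Routes whose prefix contains 90.189.202.155:
  0.0.0.0/0 (default, matches everything) -> Router L
  90.128.0.0/10 (90.128.0.0 - 90.191.255.255) -> Router D
  90.188.0.0/15 (90.188.0.0 - 90.189.255.255) -> Router P
  90.189.192.0/18 (90.189.192.0 - 90.189.255.255) -> Router X
More-specific entries that do NOT match:
  90.189.202.136/30 (90.189.202.136 - 90.189.202.139) does not contain 90.189.202.155
  90.189.202.136/29 (90.189.202.136 - 90.189.202.143) does not contain 90.189.202.155
  90.189.232.0/22 (90.189.232.0 - 90.189.235.255) does not contain 90.189.202.155
  90.189.216.0/21 (90.189.216.0 - 90.189.223.255) does not contain 90.189.202.155
  90.189.232.0/21 (90.189.232.0 - 90.189.239.255) does not contain 90.189.202.155
Longest matching prefix is /18 -> next hop Router X.

Router X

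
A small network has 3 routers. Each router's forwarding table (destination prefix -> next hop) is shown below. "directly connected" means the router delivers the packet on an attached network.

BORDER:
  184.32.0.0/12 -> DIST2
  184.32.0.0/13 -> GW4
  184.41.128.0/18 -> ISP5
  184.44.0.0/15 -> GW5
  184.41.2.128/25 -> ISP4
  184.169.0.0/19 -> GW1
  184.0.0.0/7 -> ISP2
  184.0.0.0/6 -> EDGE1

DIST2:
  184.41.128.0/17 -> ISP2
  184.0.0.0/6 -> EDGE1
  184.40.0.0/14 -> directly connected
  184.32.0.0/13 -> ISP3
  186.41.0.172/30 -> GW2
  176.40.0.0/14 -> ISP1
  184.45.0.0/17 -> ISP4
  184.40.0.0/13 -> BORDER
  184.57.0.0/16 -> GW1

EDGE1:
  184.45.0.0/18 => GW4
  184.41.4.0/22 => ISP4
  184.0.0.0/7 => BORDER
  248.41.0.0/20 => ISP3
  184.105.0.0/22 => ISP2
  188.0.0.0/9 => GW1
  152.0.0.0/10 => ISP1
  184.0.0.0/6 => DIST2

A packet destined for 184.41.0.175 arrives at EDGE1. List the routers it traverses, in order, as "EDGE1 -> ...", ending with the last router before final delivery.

EDGE1 -> BORDER -> DIST2

At EDGE1: longest match for 184.41.0.175 is 184.0.0.0/7 -> BORDER
At BORDER: longest match for 184.41.0.175 is 184.32.0.0/12 -> DIST2
At DIST2: longest match for 184.41.0.175 is 184.40.0.0/14 -> directly connected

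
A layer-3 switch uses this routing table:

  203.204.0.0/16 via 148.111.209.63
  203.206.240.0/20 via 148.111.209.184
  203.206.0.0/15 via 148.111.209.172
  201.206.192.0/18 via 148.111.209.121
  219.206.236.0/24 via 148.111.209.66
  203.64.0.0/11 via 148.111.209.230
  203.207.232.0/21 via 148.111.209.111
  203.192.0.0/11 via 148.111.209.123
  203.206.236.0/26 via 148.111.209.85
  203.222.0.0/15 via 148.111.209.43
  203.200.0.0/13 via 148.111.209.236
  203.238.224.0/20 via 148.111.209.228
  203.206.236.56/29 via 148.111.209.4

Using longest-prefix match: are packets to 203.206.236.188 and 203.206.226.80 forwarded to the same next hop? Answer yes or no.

203.206.236.188: longest match 203.206.0.0/15 -> 148.111.209.172
203.206.226.80: longest match 203.206.0.0/15 -> 148.111.209.172

yes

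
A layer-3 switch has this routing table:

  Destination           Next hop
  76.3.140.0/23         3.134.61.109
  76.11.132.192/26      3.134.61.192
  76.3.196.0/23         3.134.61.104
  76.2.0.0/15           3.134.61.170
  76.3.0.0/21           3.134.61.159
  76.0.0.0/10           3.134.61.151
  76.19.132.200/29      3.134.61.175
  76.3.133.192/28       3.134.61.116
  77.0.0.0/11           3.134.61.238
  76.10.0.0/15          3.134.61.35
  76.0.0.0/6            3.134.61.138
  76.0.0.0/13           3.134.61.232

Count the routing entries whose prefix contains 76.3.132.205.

Prefixes containing 76.3.132.205:
  76.0.0.0/6 (76.0.0.0 - 79.255.255.255)
  76.0.0.0/10 (76.0.0.0 - 76.63.255.255)
  76.0.0.0/13 (76.0.0.0 - 76.7.255.255)
  76.2.0.0/15 (76.2.0.0 - 76.3.255.255)
Total matching entries: 4.

4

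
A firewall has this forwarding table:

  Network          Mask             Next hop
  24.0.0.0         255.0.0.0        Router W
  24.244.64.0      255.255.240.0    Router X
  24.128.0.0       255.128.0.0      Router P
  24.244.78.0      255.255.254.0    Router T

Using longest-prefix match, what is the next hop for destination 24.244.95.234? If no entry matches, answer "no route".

Routes whose prefix contains 24.244.95.234:
  24.0.0.0/8 (24.0.0.0 - 24.255.255.255) -> Router W
  24.128.0.0/9 (24.128.0.0 - 24.255.255.255) -> Router P
More-specific entries that do NOT match:
  24.244.78.0/23 (24.244.78.0 - 24.244.79.255) does not contain 24.244.95.234
  24.244.64.0/20 (24.244.64.0 - 24.244.79.255) does not contain 24.244.95.234
Longest matching prefix is /9 -> next hop Router P.

Router P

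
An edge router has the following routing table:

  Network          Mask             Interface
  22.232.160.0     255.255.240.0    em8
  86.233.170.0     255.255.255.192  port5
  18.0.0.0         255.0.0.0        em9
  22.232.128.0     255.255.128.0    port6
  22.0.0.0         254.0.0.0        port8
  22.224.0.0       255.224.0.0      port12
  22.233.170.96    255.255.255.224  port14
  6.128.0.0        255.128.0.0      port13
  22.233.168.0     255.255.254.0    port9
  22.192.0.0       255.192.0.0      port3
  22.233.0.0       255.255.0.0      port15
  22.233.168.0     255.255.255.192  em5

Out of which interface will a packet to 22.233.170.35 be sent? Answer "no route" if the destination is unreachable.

Routes whose prefix contains 22.233.170.35:
  22.0.0.0/7 (22.0.0.0 - 23.255.255.255) -> port8
  22.192.0.0/10 (22.192.0.0 - 22.255.255.255) -> port3
  22.224.0.0/11 (22.224.0.0 - 22.255.255.255) -> port12
  22.233.0.0/16 (22.233.0.0 - 22.233.255.255) -> port15
More-specific entries that do NOT match:
  22.233.170.96/27 (22.233.170.96 - 22.233.170.127) does not contain 22.233.170.35
  86.233.170.0/26 (86.233.170.0 - 86.233.170.63) does not contain 22.233.170.35
  22.233.168.0/26 (22.233.168.0 - 22.233.168.63) does not contain 22.233.170.35
  22.233.168.0/23 (22.233.168.0 - 22.233.169.255) does not contain 22.233.170.35
  22.232.160.0/20 (22.232.160.0 - 22.232.175.255) does not contain 22.233.170.35
  22.232.128.0/17 (22.232.128.0 - 22.232.255.255) does not contain 22.233.170.35
Longest matching prefix is /16 -> interface port15.

port15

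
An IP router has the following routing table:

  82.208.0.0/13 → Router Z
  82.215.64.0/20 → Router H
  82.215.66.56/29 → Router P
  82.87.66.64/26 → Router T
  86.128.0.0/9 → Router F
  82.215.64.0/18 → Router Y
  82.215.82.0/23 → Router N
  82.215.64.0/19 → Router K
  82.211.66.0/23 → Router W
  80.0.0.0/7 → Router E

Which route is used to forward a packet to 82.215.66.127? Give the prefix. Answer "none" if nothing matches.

Entries matching 82.215.66.127:
  82.208.0.0/13 (82.208.0.0 - 82.215.255.255)
  82.215.64.0/18 (82.215.64.0 - 82.215.127.255)
  82.215.64.0/19 (82.215.64.0 - 82.215.95.255)
  82.215.64.0/20 (82.215.64.0 - 82.215.79.255)
Most specific is 82.215.64.0/20.

82.215.64.0/20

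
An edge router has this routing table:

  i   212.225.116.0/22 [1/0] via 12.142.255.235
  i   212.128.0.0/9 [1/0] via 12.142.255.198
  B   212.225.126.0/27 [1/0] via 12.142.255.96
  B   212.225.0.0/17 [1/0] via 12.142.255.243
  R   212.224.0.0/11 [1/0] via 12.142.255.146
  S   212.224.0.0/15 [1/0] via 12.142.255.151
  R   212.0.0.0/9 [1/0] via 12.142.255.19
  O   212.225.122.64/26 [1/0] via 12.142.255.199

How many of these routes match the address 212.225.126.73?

Prefixes containing 212.225.126.73:
  212.128.0.0/9 (212.128.0.0 - 212.255.255.255)
  212.224.0.0/11 (212.224.0.0 - 212.255.255.255)
  212.224.0.0/15 (212.224.0.0 - 212.225.255.255)
  212.225.0.0/17 (212.225.0.0 - 212.225.127.255)
Total matching entries: 4.

4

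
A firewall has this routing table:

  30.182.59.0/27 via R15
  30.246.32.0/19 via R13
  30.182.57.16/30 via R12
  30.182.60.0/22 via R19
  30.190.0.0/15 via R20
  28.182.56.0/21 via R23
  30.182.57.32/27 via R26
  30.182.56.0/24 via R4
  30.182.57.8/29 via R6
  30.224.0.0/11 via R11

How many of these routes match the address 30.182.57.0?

0

No listed prefix contains 30.182.57.0.
Total matching entries: 0.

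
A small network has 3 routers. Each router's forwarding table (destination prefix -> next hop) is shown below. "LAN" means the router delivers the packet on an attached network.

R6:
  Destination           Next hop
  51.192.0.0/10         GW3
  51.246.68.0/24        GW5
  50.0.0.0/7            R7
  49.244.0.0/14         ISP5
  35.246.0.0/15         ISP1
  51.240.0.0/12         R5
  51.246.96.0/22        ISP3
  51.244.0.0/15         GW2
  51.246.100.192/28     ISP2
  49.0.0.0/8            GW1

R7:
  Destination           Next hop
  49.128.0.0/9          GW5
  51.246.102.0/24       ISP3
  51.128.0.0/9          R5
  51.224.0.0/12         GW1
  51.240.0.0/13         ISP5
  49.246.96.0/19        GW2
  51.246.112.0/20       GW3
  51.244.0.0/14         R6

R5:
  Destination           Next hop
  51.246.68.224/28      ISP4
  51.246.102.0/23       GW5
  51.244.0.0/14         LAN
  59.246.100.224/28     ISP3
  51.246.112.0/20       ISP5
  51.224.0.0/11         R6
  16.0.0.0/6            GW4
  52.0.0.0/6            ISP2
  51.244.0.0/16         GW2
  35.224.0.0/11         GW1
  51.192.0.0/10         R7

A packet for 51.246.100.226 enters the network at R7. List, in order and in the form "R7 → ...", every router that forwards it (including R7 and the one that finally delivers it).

At R7: longest match for 51.246.100.226 is 51.244.0.0/14 -> R6
At R6: longest match for 51.246.100.226 is 51.240.0.0/12 -> R5
At R5: longest match for 51.246.100.226 is 51.244.0.0/14 -> LAN

R7 → R6 → R5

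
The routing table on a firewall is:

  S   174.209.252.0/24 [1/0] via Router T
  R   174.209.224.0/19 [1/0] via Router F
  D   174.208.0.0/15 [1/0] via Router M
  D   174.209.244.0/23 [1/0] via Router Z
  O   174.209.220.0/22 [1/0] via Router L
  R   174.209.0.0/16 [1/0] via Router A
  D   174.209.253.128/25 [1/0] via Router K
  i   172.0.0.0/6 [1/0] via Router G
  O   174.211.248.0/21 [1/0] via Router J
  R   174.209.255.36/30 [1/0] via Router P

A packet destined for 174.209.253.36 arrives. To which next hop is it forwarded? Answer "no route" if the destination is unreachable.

Routes whose prefix contains 174.209.253.36:
  172.0.0.0/6 (172.0.0.0 - 175.255.255.255) -> Router G
  174.208.0.0/15 (174.208.0.0 - 174.209.255.255) -> Router M
  174.209.0.0/16 (174.209.0.0 - 174.209.255.255) -> Router A
  174.209.224.0/19 (174.209.224.0 - 174.209.255.255) -> Router F
More-specific entries that do NOT match:
  174.209.255.36/30 (174.209.255.36 - 174.209.255.39) does not contain 174.209.253.36
  174.209.253.128/25 (174.209.253.128 - 174.209.253.255) does not contain 174.209.253.36
  174.209.252.0/24 (174.209.252.0 - 174.209.252.255) does not contain 174.209.253.36
  174.209.244.0/23 (174.209.244.0 - 174.209.245.255) does not contain 174.209.253.36
  174.209.220.0/22 (174.209.220.0 - 174.209.223.255) does not contain 174.209.253.36
  174.211.248.0/21 (174.211.248.0 - 174.211.255.255) does not contain 174.209.253.36
Longest matching prefix is /19 -> next hop Router F.

Router F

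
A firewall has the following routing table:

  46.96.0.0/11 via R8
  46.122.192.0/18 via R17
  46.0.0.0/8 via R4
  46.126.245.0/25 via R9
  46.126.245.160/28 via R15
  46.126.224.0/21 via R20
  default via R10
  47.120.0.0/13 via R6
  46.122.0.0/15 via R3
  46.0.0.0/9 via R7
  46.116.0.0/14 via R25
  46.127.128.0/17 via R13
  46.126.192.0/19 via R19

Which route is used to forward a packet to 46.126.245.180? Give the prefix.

Entries matching 46.126.245.180:
  0.0.0.0/0 (default, matches everything)
  46.0.0.0/8 (46.0.0.0 - 46.255.255.255)
  46.0.0.0/9 (46.0.0.0 - 46.127.255.255)
  46.96.0.0/11 (46.96.0.0 - 46.127.255.255)
Most specific is 46.96.0.0/11.

46.96.0.0/11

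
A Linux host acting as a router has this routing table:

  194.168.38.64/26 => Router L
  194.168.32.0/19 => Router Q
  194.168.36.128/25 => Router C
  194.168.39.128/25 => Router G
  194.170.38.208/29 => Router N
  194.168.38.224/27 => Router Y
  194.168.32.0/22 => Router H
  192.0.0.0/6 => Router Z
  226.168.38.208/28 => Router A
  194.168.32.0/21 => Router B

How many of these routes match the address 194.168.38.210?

Prefixes containing 194.168.38.210:
  192.0.0.0/6 (192.0.0.0 - 195.255.255.255)
  194.168.32.0/19 (194.168.32.0 - 194.168.63.255)
  194.168.32.0/21 (194.168.32.0 - 194.168.39.255)
Total matching entries: 3.

3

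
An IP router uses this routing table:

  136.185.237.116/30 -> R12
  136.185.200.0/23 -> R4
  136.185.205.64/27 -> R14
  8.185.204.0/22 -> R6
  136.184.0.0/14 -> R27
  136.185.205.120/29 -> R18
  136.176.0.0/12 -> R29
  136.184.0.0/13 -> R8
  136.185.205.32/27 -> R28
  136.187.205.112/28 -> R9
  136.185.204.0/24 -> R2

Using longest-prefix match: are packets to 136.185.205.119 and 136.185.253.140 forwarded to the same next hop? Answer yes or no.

yes

136.185.205.119: longest match 136.184.0.0/14 -> R27
136.185.253.140: longest match 136.184.0.0/14 -> R27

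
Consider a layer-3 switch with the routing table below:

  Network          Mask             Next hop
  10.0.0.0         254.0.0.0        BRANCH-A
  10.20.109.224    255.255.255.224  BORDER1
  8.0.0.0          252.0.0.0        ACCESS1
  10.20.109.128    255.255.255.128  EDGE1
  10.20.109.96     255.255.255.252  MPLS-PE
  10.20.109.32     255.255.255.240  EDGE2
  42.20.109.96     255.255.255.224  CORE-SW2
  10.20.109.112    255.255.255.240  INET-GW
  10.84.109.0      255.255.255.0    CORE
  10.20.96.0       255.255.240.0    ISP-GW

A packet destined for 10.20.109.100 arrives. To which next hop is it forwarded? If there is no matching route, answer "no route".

ISP-GW

Routes whose prefix contains 10.20.109.100:
  8.0.0.0/6 (8.0.0.0 - 11.255.255.255) -> ACCESS1
  10.0.0.0/7 (10.0.0.0 - 11.255.255.255) -> BRANCH-A
  10.20.96.0/20 (10.20.96.0 - 10.20.111.255) -> ISP-GW
More-specific entries that do NOT match:
  10.20.109.96/30 (10.20.109.96 - 10.20.109.99) does not contain 10.20.109.100
  10.20.109.32/28 (10.20.109.32 - 10.20.109.47) does not contain 10.20.109.100
  10.20.109.112/28 (10.20.109.112 - 10.20.109.127) does not contain 10.20.109.100
  10.20.109.224/27 (10.20.109.224 - 10.20.109.255) does not contain 10.20.109.100
  42.20.109.96/27 (42.20.109.96 - 42.20.109.127) does not contain 10.20.109.100
  10.20.109.128/25 (10.20.109.128 - 10.20.109.255) does not contain 10.20.109.100
  10.84.109.0/24 (10.84.109.0 - 10.84.109.255) does not contain 10.20.109.100
Longest matching prefix is /20 -> next hop ISP-GW.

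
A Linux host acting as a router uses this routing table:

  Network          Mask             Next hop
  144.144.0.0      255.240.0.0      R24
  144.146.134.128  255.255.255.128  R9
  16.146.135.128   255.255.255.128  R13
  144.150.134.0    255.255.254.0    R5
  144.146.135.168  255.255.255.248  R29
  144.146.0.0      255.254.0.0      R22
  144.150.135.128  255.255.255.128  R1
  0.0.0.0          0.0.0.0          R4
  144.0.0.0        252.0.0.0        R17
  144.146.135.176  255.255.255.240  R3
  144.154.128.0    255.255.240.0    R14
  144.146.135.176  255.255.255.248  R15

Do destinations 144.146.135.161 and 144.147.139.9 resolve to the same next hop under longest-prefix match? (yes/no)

yes

144.146.135.161: longest match 144.146.0.0/15 -> R22
144.147.139.9: longest match 144.146.0.0/15 -> R22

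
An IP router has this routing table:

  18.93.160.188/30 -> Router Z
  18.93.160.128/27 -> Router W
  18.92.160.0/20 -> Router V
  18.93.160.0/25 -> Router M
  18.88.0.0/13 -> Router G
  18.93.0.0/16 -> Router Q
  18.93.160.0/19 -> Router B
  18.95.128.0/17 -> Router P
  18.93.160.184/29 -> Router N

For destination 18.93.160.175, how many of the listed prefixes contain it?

3

Prefixes containing 18.93.160.175:
  18.88.0.0/13 (18.88.0.0 - 18.95.255.255)
  18.93.0.0/16 (18.93.0.0 - 18.93.255.255)
  18.93.160.0/19 (18.93.160.0 - 18.93.191.255)
Total matching entries: 3.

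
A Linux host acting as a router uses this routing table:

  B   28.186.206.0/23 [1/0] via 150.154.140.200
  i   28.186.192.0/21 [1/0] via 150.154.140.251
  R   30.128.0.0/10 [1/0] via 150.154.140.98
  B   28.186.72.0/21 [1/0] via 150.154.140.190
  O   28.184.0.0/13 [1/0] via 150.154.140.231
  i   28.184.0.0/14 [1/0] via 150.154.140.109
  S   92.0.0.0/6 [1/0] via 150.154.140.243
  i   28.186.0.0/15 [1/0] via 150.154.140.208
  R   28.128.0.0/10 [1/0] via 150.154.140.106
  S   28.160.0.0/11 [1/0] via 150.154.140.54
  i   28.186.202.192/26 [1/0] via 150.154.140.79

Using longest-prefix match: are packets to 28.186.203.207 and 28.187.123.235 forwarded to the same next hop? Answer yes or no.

yes

28.186.203.207: longest match 28.186.0.0/15 -> 150.154.140.208
28.187.123.235: longest match 28.186.0.0/15 -> 150.154.140.208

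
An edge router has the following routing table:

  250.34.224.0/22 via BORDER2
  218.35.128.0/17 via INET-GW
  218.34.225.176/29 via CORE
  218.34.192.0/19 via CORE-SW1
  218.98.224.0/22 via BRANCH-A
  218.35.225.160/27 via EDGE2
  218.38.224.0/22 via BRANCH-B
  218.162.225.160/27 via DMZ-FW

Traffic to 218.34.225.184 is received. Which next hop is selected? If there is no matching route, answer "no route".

no route

No entry's prefix contains 218.34.225.184; there is no default route.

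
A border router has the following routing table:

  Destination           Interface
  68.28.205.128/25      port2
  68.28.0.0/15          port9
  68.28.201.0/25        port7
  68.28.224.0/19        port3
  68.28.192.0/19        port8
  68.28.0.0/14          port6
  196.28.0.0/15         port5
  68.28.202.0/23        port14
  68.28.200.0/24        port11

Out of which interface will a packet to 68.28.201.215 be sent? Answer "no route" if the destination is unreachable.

port8

Routes whose prefix contains 68.28.201.215:
  68.28.0.0/14 (68.28.0.0 - 68.31.255.255) -> port6
  68.28.0.0/15 (68.28.0.0 - 68.29.255.255) -> port9
  68.28.192.0/19 (68.28.192.0 - 68.28.223.255) -> port8
More-specific entries that do NOT match:
  68.28.205.128/25 (68.28.205.128 - 68.28.205.255) does not contain 68.28.201.215
  68.28.201.0/25 (68.28.201.0 - 68.28.201.127) does not contain 68.28.201.215
  68.28.200.0/24 (68.28.200.0 - 68.28.200.255) does not contain 68.28.201.215
  68.28.202.0/23 (68.28.202.0 - 68.28.203.255) does not contain 68.28.201.215
Longest matching prefix is /19 -> interface port8.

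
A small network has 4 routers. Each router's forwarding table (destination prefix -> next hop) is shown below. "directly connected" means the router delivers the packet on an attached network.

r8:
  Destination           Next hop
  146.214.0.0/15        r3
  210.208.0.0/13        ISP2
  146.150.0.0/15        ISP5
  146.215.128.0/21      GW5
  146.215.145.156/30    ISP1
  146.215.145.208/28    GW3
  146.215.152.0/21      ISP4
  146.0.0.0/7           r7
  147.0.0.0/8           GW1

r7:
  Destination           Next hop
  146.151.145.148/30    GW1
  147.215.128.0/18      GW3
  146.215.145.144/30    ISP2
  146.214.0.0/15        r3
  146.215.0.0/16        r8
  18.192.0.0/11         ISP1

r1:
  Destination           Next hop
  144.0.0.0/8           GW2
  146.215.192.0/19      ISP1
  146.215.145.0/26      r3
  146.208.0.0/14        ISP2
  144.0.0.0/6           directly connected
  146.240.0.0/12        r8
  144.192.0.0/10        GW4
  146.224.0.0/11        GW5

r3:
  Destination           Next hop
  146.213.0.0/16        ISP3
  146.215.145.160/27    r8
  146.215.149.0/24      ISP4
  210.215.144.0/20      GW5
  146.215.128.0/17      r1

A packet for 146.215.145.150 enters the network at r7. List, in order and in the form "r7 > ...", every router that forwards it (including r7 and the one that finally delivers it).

r7 > r8 > r3 > r1

At r7: longest match for 146.215.145.150 is 146.215.0.0/16 -> r8
At r8: longest match for 146.215.145.150 is 146.214.0.0/15 -> r3
At r3: longest match for 146.215.145.150 is 146.215.128.0/17 -> r1
At r1: longest match for 146.215.145.150 is 144.0.0.0/6 -> directly connected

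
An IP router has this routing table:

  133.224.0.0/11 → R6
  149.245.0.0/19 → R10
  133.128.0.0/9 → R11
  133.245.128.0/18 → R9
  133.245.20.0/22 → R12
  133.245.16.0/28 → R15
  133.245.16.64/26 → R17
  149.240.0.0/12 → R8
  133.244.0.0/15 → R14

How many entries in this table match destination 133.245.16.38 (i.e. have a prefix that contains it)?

Prefixes containing 133.245.16.38:
  133.128.0.0/9 (133.128.0.0 - 133.255.255.255)
  133.224.0.0/11 (133.224.0.0 - 133.255.255.255)
  133.244.0.0/15 (133.244.0.0 - 133.245.255.255)
Total matching entries: 3.

3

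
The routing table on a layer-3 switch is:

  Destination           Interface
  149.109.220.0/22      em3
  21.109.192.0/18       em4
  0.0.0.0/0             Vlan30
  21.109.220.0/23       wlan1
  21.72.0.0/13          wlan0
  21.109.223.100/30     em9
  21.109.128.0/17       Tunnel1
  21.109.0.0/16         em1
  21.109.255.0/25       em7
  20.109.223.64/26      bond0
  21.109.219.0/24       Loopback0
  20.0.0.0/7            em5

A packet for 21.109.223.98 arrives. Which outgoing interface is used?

em4

Routes whose prefix contains 21.109.223.98:
  0.0.0.0/0 (default, matches everything) -> Vlan30
  20.0.0.0/7 (20.0.0.0 - 21.255.255.255) -> em5
  21.109.0.0/16 (21.109.0.0 - 21.109.255.255) -> em1
  21.109.128.0/17 (21.109.128.0 - 21.109.255.255) -> Tunnel1
  21.109.192.0/18 (21.109.192.0 - 21.109.255.255) -> em4
More-specific entries that do NOT match:
  21.109.223.100/30 (21.109.223.100 - 21.109.223.103) does not contain 21.109.223.98
  20.109.223.64/26 (20.109.223.64 - 20.109.223.127) does not contain 21.109.223.98
  21.109.255.0/25 (21.109.255.0 - 21.109.255.127) does not contain 21.109.223.98
  21.109.219.0/24 (21.109.219.0 - 21.109.219.255) does not contain 21.109.223.98
  21.109.220.0/23 (21.109.220.0 - 21.109.221.255) does not contain 21.109.223.98
  149.109.220.0/22 (149.109.220.0 - 149.109.223.255) does not contain 21.109.223.98
Longest matching prefix is /18 -> interface em4.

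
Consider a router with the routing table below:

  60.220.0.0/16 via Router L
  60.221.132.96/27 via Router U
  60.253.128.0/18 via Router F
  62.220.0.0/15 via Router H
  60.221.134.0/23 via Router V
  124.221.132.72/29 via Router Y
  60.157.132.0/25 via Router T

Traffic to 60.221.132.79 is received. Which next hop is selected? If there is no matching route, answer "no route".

No entry's prefix contains 60.221.132.79; there is no default route.

no route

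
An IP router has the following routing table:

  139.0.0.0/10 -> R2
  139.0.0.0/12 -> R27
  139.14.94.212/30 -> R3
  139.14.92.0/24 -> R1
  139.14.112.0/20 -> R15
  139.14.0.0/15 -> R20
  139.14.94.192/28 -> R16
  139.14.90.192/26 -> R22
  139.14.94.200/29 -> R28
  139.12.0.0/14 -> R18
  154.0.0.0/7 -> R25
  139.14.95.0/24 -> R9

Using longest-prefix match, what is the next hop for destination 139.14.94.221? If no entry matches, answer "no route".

R20

Routes whose prefix contains 139.14.94.221:
  139.0.0.0/10 (139.0.0.0 - 139.63.255.255) -> R2
  139.0.0.0/12 (139.0.0.0 - 139.15.255.255) -> R27
  139.12.0.0/14 (139.12.0.0 - 139.15.255.255) -> R18
  139.14.0.0/15 (139.14.0.0 - 139.15.255.255) -> R20
More-specific entries that do NOT match:
  139.14.94.212/30 (139.14.94.212 - 139.14.94.215) does not contain 139.14.94.221
  139.14.94.200/29 (139.14.94.200 - 139.14.94.207) does not contain 139.14.94.221
  139.14.94.192/28 (139.14.94.192 - 139.14.94.207) does not contain 139.14.94.221
  139.14.90.192/26 (139.14.90.192 - 139.14.90.255) does not contain 139.14.94.221
  139.14.92.0/24 (139.14.92.0 - 139.14.92.255) does not contain 139.14.94.221
  139.14.95.0/24 (139.14.95.0 - 139.14.95.255) does not contain 139.14.94.221
  139.14.112.0/20 (139.14.112.0 - 139.14.127.255) does not contain 139.14.94.221
Longest matching prefix is /15 -> next hop R20.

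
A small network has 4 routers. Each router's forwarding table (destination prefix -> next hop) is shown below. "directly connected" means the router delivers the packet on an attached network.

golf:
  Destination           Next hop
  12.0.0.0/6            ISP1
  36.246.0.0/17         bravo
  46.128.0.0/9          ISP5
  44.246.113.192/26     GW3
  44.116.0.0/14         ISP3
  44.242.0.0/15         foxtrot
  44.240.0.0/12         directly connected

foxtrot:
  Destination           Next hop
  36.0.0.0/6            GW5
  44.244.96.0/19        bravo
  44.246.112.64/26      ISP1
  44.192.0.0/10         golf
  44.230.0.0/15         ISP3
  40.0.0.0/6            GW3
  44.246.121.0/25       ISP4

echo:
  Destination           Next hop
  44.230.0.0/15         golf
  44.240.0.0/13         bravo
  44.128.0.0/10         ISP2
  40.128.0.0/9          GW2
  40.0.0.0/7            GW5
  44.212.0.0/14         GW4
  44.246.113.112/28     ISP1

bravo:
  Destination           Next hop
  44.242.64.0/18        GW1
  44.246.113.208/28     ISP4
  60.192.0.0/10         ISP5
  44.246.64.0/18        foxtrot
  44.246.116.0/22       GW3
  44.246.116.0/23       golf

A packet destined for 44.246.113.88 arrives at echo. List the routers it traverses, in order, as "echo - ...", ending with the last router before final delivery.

echo - bravo - foxtrot - golf

At echo: longest match for 44.246.113.88 is 44.240.0.0/13 -> bravo
At bravo: longest match for 44.246.113.88 is 44.246.64.0/18 -> foxtrot
At foxtrot: longest match for 44.246.113.88 is 44.192.0.0/10 -> golf
At golf: longest match for 44.246.113.88 is 44.240.0.0/12 -> directly connected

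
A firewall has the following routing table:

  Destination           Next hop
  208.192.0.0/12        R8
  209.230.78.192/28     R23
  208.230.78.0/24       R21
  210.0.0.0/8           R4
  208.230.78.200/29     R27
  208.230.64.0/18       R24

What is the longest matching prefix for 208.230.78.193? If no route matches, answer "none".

208.230.78.0/24

Entries matching 208.230.78.193:
  208.230.64.0/18 (208.230.64.0 - 208.230.127.255)
  208.230.78.0/24 (208.230.78.0 - 208.230.78.255)
Most specific is 208.230.78.0/24.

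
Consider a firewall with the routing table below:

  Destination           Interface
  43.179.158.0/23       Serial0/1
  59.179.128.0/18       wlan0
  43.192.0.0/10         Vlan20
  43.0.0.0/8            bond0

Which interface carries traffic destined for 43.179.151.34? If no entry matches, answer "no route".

Routes whose prefix contains 43.179.151.34:
  43.0.0.0/8 (43.0.0.0 - 43.255.255.255) -> bond0
More-specific entries that do NOT match:
  43.179.158.0/23 (43.179.158.0 - 43.179.159.255) does not contain 43.179.151.34
  59.179.128.0/18 (59.179.128.0 - 59.179.191.255) does not contain 43.179.151.34
  43.192.0.0/10 (43.192.0.0 - 43.255.255.255) does not contain 43.179.151.34
Longest matching prefix is /8 -> interface bond0.

bond0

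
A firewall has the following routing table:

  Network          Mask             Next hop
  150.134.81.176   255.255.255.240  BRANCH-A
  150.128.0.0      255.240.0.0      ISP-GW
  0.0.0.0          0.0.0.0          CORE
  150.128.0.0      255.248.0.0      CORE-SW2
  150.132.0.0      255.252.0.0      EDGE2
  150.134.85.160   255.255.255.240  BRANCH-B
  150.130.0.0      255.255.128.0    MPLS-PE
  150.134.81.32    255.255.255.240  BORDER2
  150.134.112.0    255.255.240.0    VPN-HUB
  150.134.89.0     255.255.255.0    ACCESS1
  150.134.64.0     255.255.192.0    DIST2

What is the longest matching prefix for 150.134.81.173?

Entries matching 150.134.81.173:
  0.0.0.0/0 (default, matches everything)
  150.128.0.0/12 (150.128.0.0 - 150.143.255.255)
  150.128.0.0/13 (150.128.0.0 - 150.135.255.255)
  150.132.0.0/14 (150.132.0.0 - 150.135.255.255)
  150.134.64.0/18 (150.134.64.0 - 150.134.127.255)
Most specific is 150.134.64.0/18.

150.134.64.0/18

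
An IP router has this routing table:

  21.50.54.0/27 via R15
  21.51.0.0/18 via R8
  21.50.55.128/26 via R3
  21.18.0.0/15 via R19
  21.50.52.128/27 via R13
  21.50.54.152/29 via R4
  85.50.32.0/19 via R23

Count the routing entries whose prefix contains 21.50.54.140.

0

No listed prefix contains 21.50.54.140.
Total matching entries: 0.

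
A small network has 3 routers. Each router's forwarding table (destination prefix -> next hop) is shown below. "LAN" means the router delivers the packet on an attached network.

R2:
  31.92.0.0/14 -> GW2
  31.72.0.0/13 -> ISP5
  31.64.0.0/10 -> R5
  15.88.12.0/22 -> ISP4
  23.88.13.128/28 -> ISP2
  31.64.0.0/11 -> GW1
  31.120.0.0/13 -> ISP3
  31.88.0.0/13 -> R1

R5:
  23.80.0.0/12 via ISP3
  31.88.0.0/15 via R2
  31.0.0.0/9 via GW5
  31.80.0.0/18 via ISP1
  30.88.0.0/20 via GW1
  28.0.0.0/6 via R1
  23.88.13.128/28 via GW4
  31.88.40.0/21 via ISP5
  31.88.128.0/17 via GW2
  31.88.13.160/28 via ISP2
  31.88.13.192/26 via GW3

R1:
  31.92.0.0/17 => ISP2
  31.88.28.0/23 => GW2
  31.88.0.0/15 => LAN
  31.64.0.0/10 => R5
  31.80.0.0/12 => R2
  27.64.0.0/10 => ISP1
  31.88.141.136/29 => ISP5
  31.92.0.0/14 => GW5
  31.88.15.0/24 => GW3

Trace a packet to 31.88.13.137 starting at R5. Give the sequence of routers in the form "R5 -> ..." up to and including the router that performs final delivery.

R5 -> R2 -> R1

At R5: longest match for 31.88.13.137 is 31.88.0.0/15 -> R2
At R2: longest match for 31.88.13.137 is 31.88.0.0/13 -> R1
At R1: longest match for 31.88.13.137 is 31.88.0.0/15 -> LAN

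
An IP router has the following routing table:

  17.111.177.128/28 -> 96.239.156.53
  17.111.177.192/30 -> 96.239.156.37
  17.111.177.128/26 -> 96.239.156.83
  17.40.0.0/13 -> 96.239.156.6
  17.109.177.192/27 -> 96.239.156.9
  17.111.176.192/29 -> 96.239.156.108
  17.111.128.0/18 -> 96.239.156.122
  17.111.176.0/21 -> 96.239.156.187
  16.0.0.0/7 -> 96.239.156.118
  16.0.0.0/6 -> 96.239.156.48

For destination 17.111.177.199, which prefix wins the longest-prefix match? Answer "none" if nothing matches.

Entries matching 17.111.177.199:
  16.0.0.0/6 (16.0.0.0 - 19.255.255.255)
  16.0.0.0/7 (16.0.0.0 - 17.255.255.255)
  17.111.128.0/18 (17.111.128.0 - 17.111.191.255)
  17.111.176.0/21 (17.111.176.0 - 17.111.183.255)
Most specific is 17.111.176.0/21.

17.111.176.0/21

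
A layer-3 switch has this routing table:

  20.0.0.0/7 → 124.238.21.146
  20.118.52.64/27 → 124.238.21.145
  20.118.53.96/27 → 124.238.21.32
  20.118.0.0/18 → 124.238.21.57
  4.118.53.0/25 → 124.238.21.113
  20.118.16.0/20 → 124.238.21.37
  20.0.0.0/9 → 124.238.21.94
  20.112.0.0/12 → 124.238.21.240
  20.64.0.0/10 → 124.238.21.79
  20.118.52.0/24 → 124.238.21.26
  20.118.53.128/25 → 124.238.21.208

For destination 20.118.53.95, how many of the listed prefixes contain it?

5

Prefixes containing 20.118.53.95:
  20.0.0.0/7 (20.0.0.0 - 21.255.255.255)
  20.0.0.0/9 (20.0.0.0 - 20.127.255.255)
  20.64.0.0/10 (20.64.0.0 - 20.127.255.255)
  20.112.0.0/12 (20.112.0.0 - 20.127.255.255)
  20.118.0.0/18 (20.118.0.0 - 20.118.63.255)
Total matching entries: 5.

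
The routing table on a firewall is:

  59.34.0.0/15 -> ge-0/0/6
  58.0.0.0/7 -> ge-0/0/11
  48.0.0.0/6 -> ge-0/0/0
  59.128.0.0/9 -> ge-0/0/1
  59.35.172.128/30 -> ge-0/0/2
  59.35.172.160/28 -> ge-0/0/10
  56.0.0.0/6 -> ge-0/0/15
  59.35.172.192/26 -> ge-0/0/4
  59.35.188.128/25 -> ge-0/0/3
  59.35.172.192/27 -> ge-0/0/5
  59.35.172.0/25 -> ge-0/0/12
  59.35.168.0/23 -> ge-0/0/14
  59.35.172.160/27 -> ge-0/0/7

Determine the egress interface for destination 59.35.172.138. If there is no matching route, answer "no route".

Routes whose prefix contains 59.35.172.138:
  56.0.0.0/6 (56.0.0.0 - 59.255.255.255) -> ge-0/0/15
  58.0.0.0/7 (58.0.0.0 - 59.255.255.255) -> ge-0/0/11
  59.34.0.0/15 (59.34.0.0 - 59.35.255.255) -> ge-0/0/6
More-specific entries that do NOT match:
  59.35.172.128/30 (59.35.172.128 - 59.35.172.131) does not contain 59.35.172.138
  59.35.172.160/28 (59.35.172.160 - 59.35.172.175) does not contain 59.35.172.138
  59.35.172.192/27 (59.35.172.192 - 59.35.172.223) does not contain 59.35.172.138
  59.35.172.160/27 (59.35.172.160 - 59.35.172.191) does not contain 59.35.172.138
  59.35.172.192/26 (59.35.172.192 - 59.35.172.255) does not contain 59.35.172.138
  59.35.188.128/25 (59.35.188.128 - 59.35.188.255) does not contain 59.35.172.138
  59.35.172.0/25 (59.35.172.0 - 59.35.172.127) does not contain 59.35.172.138
  59.35.168.0/23 (59.35.168.0 - 59.35.169.255) does not contain 59.35.172.138
Longest matching prefix is /15 -> interface ge-0/0/6.

ge-0/0/6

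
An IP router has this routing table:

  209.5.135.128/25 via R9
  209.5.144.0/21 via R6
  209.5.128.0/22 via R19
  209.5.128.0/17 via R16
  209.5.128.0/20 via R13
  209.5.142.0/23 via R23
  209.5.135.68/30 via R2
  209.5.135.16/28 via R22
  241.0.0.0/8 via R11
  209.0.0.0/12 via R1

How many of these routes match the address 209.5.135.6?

Prefixes containing 209.5.135.6:
  209.0.0.0/12 (209.0.0.0 - 209.15.255.255)
  209.5.128.0/17 (209.5.128.0 - 209.5.255.255)
  209.5.128.0/20 (209.5.128.0 - 209.5.143.255)
Total matching entries: 3.

3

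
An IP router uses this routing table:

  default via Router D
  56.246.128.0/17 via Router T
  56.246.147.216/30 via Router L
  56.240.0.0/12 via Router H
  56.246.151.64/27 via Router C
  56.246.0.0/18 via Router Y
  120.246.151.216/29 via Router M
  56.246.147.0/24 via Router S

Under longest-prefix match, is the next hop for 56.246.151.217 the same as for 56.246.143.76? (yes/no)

yes

56.246.151.217: longest match 56.246.128.0/17 -> Router T
56.246.143.76: longest match 56.246.128.0/17 -> Router T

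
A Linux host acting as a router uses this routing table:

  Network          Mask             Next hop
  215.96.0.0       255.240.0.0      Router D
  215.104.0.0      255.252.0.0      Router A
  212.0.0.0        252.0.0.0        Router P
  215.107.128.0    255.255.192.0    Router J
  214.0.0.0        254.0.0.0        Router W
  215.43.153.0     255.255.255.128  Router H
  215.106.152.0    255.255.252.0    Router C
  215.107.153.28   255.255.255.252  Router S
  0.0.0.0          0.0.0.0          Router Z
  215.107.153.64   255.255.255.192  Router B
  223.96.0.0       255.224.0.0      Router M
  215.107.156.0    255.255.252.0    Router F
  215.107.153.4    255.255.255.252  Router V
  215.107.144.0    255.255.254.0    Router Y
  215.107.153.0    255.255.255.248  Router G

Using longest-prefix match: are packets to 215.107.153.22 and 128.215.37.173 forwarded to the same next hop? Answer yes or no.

no

215.107.153.22: longest match 215.107.128.0/18 -> Router J
128.215.37.173: longest match 0.0.0.0/0 -> Router Z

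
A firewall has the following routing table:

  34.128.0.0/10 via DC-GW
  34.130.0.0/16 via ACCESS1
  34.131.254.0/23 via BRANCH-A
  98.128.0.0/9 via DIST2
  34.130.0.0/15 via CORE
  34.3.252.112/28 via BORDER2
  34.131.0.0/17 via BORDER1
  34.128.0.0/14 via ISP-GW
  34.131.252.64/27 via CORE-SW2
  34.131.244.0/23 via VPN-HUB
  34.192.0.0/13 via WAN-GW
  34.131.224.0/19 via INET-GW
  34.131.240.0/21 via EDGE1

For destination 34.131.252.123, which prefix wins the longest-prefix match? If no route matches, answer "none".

Entries matching 34.131.252.123:
  34.128.0.0/10 (34.128.0.0 - 34.191.255.255)
  34.128.0.0/14 (34.128.0.0 - 34.131.255.255)
  34.130.0.0/15 (34.130.0.0 - 34.131.255.255)
  34.131.224.0/19 (34.131.224.0 - 34.131.255.255)
Most specific is 34.131.224.0/19.

34.131.224.0/19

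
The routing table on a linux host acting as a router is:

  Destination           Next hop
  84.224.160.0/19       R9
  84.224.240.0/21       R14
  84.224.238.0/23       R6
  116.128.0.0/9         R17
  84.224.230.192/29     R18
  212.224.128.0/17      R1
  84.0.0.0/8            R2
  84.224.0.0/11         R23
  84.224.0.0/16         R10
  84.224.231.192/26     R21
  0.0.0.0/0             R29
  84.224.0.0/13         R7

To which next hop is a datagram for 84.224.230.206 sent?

R10

Routes whose prefix contains 84.224.230.206:
  0.0.0.0/0 (default, matches everything) -> R29
  84.0.0.0/8 (84.0.0.0 - 84.255.255.255) -> R2
  84.224.0.0/11 (84.224.0.0 - 84.255.255.255) -> R23
  84.224.0.0/13 (84.224.0.0 - 84.231.255.255) -> R7
  84.224.0.0/16 (84.224.0.0 - 84.224.255.255) -> R10
More-specific entries that do NOT match:
  84.224.230.192/29 (84.224.230.192 - 84.224.230.199) does not contain 84.224.230.206
  84.224.231.192/26 (84.224.231.192 - 84.224.231.255) does not contain 84.224.230.206
  84.224.238.0/23 (84.224.238.0 - 84.224.239.255) does not contain 84.224.230.206
  84.224.240.0/21 (84.224.240.0 - 84.224.247.255) does not contain 84.224.230.206
  84.224.160.0/19 (84.224.160.0 - 84.224.191.255) does not contain 84.224.230.206
  212.224.128.0/17 (212.224.128.0 - 212.224.255.255) does not contain 84.224.230.206
Longest matching prefix is /16 -> next hop R10.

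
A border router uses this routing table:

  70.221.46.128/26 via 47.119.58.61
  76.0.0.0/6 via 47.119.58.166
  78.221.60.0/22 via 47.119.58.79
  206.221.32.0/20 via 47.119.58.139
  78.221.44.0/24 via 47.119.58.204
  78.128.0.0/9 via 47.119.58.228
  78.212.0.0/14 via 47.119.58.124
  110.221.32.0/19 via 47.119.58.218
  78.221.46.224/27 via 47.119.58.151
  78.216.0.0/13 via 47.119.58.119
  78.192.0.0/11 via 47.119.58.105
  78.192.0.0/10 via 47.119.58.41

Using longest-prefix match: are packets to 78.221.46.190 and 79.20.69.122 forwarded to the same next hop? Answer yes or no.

78.221.46.190: longest match 78.216.0.0/13 -> 47.119.58.119
79.20.69.122: longest match 76.0.0.0/6 -> 47.119.58.166

no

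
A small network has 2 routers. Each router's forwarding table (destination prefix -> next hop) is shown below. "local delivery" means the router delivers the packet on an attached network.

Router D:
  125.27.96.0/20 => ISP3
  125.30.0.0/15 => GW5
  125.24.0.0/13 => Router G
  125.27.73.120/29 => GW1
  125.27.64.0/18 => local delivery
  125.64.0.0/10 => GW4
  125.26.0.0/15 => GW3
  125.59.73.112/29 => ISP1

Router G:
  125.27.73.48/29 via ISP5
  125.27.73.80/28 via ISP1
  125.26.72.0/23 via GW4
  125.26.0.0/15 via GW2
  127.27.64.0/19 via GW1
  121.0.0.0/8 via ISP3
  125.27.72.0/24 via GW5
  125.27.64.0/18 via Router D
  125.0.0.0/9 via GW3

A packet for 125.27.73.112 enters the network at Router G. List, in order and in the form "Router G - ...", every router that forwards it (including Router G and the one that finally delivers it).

At Router G: longest match for 125.27.73.112 is 125.27.64.0/18 -> Router D
At Router D: longest match for 125.27.73.112 is 125.27.64.0/18 -> local delivery

Router G - Router D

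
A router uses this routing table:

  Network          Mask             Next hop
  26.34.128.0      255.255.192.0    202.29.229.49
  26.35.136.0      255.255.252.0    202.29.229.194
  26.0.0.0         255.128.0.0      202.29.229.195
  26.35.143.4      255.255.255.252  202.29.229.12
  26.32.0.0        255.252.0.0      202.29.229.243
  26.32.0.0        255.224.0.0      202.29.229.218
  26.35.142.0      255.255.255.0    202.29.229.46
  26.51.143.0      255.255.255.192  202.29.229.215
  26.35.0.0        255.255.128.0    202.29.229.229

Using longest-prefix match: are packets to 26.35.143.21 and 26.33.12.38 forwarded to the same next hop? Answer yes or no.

26.35.143.21: longest match 26.32.0.0/14 -> 202.29.229.243
26.33.12.38: longest match 26.32.0.0/14 -> 202.29.229.243

yes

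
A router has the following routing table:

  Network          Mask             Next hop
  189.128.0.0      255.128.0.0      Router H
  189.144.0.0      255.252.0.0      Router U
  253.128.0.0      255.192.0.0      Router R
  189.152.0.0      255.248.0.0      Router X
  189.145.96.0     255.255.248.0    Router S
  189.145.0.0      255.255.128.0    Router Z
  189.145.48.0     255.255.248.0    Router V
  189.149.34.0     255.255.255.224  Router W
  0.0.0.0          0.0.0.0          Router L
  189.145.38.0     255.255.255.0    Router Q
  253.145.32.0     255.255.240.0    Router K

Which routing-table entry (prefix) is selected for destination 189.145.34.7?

189.145.0.0/17

Entries matching 189.145.34.7:
  0.0.0.0/0 (default, matches everything)
  189.128.0.0/9 (189.128.0.0 - 189.255.255.255)
  189.144.0.0/14 (189.144.0.0 - 189.147.255.255)
  189.145.0.0/17 (189.145.0.0 - 189.145.127.255)
Most specific is 189.145.0.0/17.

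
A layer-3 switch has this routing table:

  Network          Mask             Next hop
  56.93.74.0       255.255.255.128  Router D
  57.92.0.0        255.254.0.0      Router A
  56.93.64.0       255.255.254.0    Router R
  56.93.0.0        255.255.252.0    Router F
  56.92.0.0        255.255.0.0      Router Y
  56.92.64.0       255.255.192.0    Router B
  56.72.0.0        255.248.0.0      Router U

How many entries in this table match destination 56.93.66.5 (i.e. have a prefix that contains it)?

0

No listed prefix contains 56.93.66.5.
Total matching entries: 0.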